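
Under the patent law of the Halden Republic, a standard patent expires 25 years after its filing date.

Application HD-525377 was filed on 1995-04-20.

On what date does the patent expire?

April 20, 2020

Filing date + 25 years → 20 April 2020.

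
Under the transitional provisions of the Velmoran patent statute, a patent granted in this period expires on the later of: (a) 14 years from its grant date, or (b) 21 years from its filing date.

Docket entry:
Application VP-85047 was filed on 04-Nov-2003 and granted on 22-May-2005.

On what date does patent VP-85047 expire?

2024-11-04

(a) grant + 14 years → 22 May 2019.
(b) filing + 21 years → 4 November 2024.
Later of the two: 4 November 2024.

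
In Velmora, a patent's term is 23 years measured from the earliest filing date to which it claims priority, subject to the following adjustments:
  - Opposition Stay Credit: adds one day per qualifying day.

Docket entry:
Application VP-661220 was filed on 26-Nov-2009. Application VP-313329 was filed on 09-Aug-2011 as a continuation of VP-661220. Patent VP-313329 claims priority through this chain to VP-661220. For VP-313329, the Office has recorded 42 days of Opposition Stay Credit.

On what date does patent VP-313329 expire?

January 7, 2033

Earliest priority filing: 26 November 2009.
Base term: 26 November 2009 + 23 years → 26 November 2032.
Opposition Stay Credit: +42 days → 7 January 2033.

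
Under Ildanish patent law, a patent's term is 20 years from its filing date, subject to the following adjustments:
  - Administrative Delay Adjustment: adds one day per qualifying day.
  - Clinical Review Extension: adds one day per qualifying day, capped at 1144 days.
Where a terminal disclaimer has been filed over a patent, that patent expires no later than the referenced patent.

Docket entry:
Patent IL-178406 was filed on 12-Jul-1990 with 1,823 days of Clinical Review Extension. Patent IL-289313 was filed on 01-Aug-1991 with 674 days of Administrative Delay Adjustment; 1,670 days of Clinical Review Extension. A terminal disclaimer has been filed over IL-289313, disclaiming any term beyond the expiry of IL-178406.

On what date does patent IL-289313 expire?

August 29, 2013

Natural term of IL-289313:
  Base: filing + 20 years → 1 August 2011.
  Administrative Delay Adjustment: +674 days → 5 June 2013.
  Clinical Review Extension: 1670 days claimed exceeds the 1144-day cap, so +1144 days → 23 July 2016.
Expiry of referenced patent IL-178406:
  Base: filing + 20 years → 12 July 2010.
  Clinical Review Extension: 1823 days claimed exceeds the 1144-day cap, so +1144 days → 29 August 2013.
Terminal disclaimer: IL-289313 expires on the earlier of 23 July 2016 and 29 August 2013.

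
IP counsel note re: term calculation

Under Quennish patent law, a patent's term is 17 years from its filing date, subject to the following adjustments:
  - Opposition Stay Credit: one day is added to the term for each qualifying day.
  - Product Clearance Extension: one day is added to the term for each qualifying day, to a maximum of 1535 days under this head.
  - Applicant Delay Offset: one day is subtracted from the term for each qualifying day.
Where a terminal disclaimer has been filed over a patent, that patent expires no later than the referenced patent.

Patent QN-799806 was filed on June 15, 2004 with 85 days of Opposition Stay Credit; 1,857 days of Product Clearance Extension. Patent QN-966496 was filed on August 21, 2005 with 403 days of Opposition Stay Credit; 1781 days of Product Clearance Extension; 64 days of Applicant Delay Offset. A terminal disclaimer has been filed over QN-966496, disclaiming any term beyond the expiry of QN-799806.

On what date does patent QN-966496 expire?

Natural term of QN-966496:
  Base: filing + 17 years → 21 August 2022.
  Opposition Stay Credit: +403 days → 28 September 2023.
  Product Clearance Extension: 1781 days claimed exceeds the 1535-day cap, so +1535 days → 11 December 2027.
  Applicant Delay Offset: −64 days → 8 October 2027.
Expiry of referenced patent QN-799806:
  Base: filing + 17 years → 15 June 2021.
  Opposition Stay Credit: +85 days → 8 September 2021.
  Product Clearance Extension: 1857 days claimed exceeds the 1535-day cap, so +1535 days → 21 November 2025.
Terminal disclaimer: QN-966496 expires on the earlier of 8 October 2027 and 21 November 2025.

November 21, 2025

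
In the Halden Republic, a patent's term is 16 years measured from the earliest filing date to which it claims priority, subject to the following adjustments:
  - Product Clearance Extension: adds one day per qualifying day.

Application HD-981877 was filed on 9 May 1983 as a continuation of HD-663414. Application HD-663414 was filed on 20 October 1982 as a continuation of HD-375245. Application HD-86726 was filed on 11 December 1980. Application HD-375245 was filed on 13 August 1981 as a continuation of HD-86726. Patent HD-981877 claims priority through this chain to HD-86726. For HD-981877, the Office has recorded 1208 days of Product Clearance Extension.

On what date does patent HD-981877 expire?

2000-04-02

Earliest priority filing: 11 December 1980.
Base term: 11 December 1980 + 16 years → 11 December 1996.
Product Clearance Extension: +1208 days → 2 April 2000.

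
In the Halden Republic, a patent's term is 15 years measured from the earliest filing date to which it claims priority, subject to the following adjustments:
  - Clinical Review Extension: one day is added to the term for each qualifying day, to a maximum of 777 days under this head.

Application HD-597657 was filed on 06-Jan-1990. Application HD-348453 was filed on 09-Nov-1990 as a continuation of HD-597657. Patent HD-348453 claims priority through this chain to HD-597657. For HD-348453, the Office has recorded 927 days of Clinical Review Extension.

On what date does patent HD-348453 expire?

Earliest priority filing: 6 January 1990.
Base term: 6 January 1990 + 15 years → 6 January 2005.
Clinical Review Extension: 927 days claimed exceeds the 777-day cap, so +777 days → 22 February 2007.

2007-02-22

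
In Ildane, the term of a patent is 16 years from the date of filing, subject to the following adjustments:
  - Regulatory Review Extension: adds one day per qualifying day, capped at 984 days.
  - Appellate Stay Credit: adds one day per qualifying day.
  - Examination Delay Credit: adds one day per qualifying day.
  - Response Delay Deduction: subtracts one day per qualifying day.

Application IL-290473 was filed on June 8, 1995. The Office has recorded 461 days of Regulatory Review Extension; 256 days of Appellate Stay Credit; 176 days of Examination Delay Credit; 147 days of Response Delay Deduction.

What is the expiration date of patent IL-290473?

June 23, 2013

Base term: filing date + 16 years → 8 June 2011.
Regulatory Review Extension: 461 days (within the 984-day cap) → +461 days → 11 September 2012.
Appellate Stay Credit: +256 days → 25 May 2013.
Examination Delay Credit: +176 days → 17 November 2013.
Response Delay Deduction: −147 days → 23 June 2013.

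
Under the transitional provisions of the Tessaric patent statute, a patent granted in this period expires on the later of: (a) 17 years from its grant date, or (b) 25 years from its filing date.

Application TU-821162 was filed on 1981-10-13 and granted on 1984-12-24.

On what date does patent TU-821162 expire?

(a) grant + 17 years → 24 December 2001.
(b) filing + 25 years → 13 October 2006.
Later of the two: 13 October 2006.

2006-10-13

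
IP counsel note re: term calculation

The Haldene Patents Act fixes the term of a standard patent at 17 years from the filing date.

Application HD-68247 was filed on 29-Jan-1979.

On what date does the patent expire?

January 29, 1996

Filing date + 17 years → 29 January 1996.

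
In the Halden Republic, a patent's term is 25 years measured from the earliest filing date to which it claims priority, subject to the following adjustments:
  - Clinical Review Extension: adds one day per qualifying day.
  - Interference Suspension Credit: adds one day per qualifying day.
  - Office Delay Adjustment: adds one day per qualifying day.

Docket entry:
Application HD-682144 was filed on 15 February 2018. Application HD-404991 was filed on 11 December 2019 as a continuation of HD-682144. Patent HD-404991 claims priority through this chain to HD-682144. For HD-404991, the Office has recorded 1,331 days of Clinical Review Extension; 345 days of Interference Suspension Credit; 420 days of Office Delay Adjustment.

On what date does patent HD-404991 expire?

Earliest priority filing: 15 February 2018.
Base term: 15 February 2018 + 25 years → 15 February 2043.
Clinical Review Extension: +1331 days → 8 October 2046.
Interference Suspension Credit: +345 days → 18 September 2047.
Office Delay Adjustment: +420 days → 11 November 2048.

2048-11-11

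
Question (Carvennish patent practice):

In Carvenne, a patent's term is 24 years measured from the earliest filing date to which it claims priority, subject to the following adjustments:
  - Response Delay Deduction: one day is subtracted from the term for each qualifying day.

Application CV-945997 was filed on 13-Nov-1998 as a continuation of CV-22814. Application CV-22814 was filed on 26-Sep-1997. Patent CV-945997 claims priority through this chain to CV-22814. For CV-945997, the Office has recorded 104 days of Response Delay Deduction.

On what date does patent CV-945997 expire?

2021-06-14

Earliest priority filing: 26 September 1997.
Base term: 26 September 1997 + 24 years → 26 September 2021.
Response Delay Deduction: −104 days → 14 June 2021.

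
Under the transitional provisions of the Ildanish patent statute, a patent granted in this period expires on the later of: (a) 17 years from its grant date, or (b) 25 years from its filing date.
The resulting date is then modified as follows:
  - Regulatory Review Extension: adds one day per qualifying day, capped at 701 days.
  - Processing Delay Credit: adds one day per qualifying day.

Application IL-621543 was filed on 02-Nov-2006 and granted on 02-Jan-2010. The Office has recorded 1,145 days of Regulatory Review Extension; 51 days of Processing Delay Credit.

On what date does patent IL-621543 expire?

November 23, 2033

(a) grant + 17 years → 2 January 2027.
(b) filing + 25 years → 2 November 2031.
Later of the two: 2 November 2031.
Regulatory Review Extension: 1145 days claimed exceeds the 701-day cap, so +701 days → 3 October 2033.
Processing Delay Credit: +51 days → 23 November 2033.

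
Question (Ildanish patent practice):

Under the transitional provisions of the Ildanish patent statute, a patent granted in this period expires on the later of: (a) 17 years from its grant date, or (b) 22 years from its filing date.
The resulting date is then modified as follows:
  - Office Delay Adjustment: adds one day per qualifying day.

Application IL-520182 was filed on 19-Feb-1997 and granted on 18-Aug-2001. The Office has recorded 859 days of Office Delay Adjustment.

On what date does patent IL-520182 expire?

(a) grant + 17 years → 18 August 2018.
(b) filing + 22 years → 19 February 2019.
Later of the two: 19 February 2019.
Office Delay Adjustment: +859 days → 27 June 2021.

June 27, 2021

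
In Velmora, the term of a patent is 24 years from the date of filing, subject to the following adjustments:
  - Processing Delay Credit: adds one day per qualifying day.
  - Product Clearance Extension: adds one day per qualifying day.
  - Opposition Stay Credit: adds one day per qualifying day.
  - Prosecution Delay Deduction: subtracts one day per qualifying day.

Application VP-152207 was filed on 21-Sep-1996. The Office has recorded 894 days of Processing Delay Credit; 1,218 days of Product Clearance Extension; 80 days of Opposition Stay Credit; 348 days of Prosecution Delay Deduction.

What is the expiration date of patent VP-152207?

2025-10-09

Base term: filing date + 24 years → 21 September 2020.
Processing Delay Credit: +894 days → 4 March 2023.
Product Clearance Extension: +1218 days → 4 July 2026.
Opposition Stay Credit: +80 days → 22 September 2026.
Prosecution Delay Deduction: −348 days → 9 October 2025.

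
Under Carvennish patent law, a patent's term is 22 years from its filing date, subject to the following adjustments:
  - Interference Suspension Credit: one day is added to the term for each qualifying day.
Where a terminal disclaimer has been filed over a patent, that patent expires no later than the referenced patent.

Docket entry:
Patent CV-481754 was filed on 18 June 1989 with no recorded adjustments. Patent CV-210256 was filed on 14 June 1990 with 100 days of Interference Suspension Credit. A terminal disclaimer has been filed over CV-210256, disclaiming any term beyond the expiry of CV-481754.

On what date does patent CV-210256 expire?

Natural term of CV-210256:
  Base: filing + 22 years → 14 June 2012.
  Interference Suspension Credit: +100 days → 22 September 2012.
Expiry of referenced patent CV-481754:
  Base: filing + 22 years → 18 June 2011.
Terminal disclaimer: CV-210256 expires on the earlier of 22 September 2012 and 18 June 2011.

2011-06-18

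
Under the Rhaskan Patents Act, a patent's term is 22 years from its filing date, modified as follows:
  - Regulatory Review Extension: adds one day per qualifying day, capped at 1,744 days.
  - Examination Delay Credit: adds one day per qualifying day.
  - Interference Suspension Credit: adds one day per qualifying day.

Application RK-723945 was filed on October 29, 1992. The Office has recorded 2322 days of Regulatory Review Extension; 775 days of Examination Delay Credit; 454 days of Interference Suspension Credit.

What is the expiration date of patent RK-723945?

December 19, 2022

Base term: filing date + 22 years → 29 October 2014.
Regulatory Review Extension: 2322 days claimed exceeds the 1744-day cap, so +1744 days → 8 August 2019.
Examination Delay Credit: +775 days → 21 September 2021.
Interference Suspension Credit: +454 days → 19 December 2022.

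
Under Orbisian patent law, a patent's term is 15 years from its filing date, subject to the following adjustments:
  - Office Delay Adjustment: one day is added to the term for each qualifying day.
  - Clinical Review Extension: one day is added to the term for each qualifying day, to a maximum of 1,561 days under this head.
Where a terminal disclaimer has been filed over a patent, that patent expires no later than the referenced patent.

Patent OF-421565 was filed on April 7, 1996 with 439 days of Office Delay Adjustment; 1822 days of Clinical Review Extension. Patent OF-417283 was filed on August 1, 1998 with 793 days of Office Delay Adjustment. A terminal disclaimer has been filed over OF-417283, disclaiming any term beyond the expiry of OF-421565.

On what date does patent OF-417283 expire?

2015-10-03

Natural term of OF-417283:
  Base: filing + 15 years → 1 August 2013.
  Office Delay Adjustment: +793 days → 3 October 2015.
Expiry of referenced patent OF-421565:
  Base: filing + 15 years → 7 April 2011.
  Office Delay Adjustment: +439 days → 19 June 2012.
  Clinical Review Extension: 1822 days claimed exceeds the 1561-day cap, so +1561 days → 27 September 2016.
Terminal disclaimer: OF-417283 expires on the earlier of 3 October 2015 and 27 September 2016.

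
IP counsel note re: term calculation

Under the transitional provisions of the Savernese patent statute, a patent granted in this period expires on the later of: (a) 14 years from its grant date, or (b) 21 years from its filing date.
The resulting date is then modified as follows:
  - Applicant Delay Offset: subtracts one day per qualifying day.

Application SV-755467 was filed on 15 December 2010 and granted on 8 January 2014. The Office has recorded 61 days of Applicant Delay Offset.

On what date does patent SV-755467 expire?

(a) grant + 14 years → 8 January 2028.
(b) filing + 21 years → 15 December 2031.
Later of the two: 15 December 2031.
Applicant Delay Offset: −61 days → 15 October 2031.

October 15, 2031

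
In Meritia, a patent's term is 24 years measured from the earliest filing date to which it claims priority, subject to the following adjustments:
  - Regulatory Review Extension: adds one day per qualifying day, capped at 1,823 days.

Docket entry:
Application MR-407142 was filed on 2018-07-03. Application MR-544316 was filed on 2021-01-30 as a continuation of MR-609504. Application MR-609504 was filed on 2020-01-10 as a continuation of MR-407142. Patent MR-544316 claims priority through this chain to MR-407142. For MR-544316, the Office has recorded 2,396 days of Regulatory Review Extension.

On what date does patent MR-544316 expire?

2047-06-30

Earliest priority filing: 3 July 2018.
Base term: 3 July 2018 + 24 years → 3 July 2042.
Regulatory Review Extension: 2396 days claimed exceeds the 1823-day cap, so +1823 days → 30 June 2047.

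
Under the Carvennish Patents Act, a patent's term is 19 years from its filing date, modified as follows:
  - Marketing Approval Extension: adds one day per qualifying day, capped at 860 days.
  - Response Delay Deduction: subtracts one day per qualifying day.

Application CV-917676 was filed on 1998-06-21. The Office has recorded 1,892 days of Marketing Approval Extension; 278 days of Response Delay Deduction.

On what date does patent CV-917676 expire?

2019-01-24

Base term: filing date + 19 years → 21 June 2017.
Marketing Approval Extension: 1892 days claimed exceeds the 860-day cap, so +860 days → 29 October 2019.
Response Delay Deduction: −278 days → 24 January 2019.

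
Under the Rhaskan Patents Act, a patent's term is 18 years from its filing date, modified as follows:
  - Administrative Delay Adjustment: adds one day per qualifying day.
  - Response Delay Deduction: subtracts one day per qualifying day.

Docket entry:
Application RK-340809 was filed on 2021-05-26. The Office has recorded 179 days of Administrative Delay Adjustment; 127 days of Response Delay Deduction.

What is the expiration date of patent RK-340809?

July 17, 2039

Base term: filing date + 18 years → 26 May 2039.
Administrative Delay Adjustment: +179 days → 21 November 2039.
Response Delay Deduction: −127 days → 17 July 2039.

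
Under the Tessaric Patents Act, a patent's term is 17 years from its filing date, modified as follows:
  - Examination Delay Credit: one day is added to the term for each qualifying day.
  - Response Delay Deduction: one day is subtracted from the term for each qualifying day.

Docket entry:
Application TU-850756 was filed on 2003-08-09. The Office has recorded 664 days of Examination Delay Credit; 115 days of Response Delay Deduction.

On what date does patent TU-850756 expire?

Base term: filing date + 17 years → 9 August 2020.
Examination Delay Credit: +664 days → 4 June 2022.
Response Delay Deduction: −115 days → 9 February 2022.

February 9, 2022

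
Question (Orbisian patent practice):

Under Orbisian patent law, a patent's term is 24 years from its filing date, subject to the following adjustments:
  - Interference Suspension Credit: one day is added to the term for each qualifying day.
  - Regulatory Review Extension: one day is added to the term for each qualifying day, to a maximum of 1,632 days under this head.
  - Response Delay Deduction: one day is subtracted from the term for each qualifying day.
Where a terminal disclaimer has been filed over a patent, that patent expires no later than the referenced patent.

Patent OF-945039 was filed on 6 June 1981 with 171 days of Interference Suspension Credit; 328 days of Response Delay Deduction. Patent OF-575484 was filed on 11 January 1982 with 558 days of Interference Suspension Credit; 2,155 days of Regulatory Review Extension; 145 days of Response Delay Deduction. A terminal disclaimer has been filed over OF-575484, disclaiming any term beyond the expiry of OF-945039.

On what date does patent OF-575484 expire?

Natural term of OF-575484:
  Base: filing + 24 years → 11 January 2006.
  Interference Suspension Credit: +558 days → 23 July 2007.
  Regulatory Review Extension: 2155 days claimed exceeds the 1632-day cap, so +1632 days → 10 January 2012.
  Response Delay Deduction: −145 days → 18 August 2011.
Expiry of referenced patent OF-945039:
  Base: filing + 24 years → 6 June 2005.
  Interference Suspension Credit: +171 days → 24 November 2005.
  Response Delay Deduction: −328 days → 31 December 2004.
Terminal disclaimer: OF-575484 expires on the earlier of 18 August 2011 and 31 December 2004.

December 31, 2004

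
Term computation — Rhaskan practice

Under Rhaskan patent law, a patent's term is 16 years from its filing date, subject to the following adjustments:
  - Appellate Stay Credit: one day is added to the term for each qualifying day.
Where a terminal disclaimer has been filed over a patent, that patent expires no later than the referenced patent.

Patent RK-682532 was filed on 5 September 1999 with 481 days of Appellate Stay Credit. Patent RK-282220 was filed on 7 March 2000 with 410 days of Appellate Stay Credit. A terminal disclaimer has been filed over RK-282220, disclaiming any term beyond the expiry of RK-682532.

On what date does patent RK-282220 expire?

2016-12-29

Natural term of RK-282220:
  Base: filing + 16 years → 7 March 2016.
  Appellate Stay Credit: +410 days → 21 April 2017.
Expiry of referenced patent RK-682532:
  Base: filing + 16 years → 5 September 2015.
  Appellate Stay Credit: +481 days → 29 December 2016.
Terminal disclaimer: RK-282220 expires on the earlier of 21 April 2017 and 29 December 2016.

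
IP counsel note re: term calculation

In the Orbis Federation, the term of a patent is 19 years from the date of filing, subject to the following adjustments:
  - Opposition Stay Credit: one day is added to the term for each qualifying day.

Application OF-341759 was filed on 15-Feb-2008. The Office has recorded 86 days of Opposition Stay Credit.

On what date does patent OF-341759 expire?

2027-05-12

Base term: filing date + 19 years → 15 February 2027.
Opposition Stay Credit: +86 days → 12 May 2027.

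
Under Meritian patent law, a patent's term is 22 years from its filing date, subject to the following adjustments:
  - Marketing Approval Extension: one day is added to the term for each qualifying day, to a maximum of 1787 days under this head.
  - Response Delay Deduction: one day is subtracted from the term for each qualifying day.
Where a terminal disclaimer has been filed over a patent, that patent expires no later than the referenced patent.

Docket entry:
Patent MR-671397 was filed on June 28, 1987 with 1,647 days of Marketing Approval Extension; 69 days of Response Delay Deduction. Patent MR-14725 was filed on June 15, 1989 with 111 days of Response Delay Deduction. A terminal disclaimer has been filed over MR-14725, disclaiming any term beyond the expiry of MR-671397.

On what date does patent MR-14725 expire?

February 24, 2011

Natural term of MR-14725:
  Base: filing + 22 years → 15 June 2011.
  Response Delay Deduction: −111 days → 24 February 2011.
Expiry of referenced patent MR-671397:
  Base: filing + 22 years → 28 June 2009.
  Marketing Approval Extension: 1647 days (within the 1787-day cap) → +1647 days → 31 December 2013.
  Response Delay Deduction: −69 days → 23 October 2013.
Terminal disclaimer: MR-14725 expires on the earlier of 24 February 2011 and 23 October 2013.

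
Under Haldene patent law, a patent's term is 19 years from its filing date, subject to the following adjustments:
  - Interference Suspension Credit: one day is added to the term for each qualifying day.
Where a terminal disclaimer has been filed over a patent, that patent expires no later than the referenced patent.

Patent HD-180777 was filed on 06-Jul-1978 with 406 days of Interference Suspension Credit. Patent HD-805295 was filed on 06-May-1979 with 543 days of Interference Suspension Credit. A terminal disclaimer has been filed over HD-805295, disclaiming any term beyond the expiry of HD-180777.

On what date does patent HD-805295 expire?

Natural term of HD-805295:
  Base: filing + 19 years → 6 May 1998.
  Interference Suspension Credit: +543 days → 31 October 1999.
Expiry of referenced patent HD-180777:
  Base: filing + 19 years → 6 July 1997.
  Interference Suspension Credit: +406 days → 16 August 1998.
Terminal disclaimer: HD-805295 expires on the earlier of 31 October 1999 and 16 August 1998.

August 16, 1998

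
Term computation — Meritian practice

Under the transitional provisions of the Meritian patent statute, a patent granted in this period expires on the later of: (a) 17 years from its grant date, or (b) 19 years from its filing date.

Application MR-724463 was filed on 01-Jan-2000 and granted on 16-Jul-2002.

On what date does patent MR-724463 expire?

(a) grant + 17 years → 16 July 2019.
(b) filing + 19 years → 1 January 2019.
Later of the two: 16 July 2019.

July 16, 2019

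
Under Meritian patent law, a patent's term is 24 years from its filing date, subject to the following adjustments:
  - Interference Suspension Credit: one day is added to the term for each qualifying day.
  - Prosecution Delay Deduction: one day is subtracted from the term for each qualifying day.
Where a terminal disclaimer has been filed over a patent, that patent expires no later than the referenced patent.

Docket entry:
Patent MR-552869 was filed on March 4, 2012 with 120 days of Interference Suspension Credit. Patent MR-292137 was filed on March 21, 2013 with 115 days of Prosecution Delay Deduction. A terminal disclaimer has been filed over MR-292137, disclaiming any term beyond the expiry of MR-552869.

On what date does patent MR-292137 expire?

2036-07-02

Natural term of MR-292137:
  Base: filing + 24 years → 21 March 2037.
  Prosecution Delay Deduction: −115 days → 26 November 2036.
Expiry of referenced patent MR-552869:
  Base: filing + 24 years → 4 March 2036.
  Interference Suspension Credit: +120 days → 2 July 2036.
Terminal disclaimer: MR-292137 expires on the earlier of 26 November 2036 and 2 July 2036.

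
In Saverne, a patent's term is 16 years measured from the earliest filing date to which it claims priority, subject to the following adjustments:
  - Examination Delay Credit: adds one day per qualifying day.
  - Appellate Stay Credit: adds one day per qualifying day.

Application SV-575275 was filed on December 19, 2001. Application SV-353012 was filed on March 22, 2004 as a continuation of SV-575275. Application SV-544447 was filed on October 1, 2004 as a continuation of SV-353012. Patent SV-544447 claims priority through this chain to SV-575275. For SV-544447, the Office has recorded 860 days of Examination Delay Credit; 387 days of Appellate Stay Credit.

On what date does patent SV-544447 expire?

2021-05-19

Earliest priority filing: 19 December 2001.
Base term: 19 December 2001 + 16 years → 19 December 2017.
Examination Delay Credit: +860 days → 27 April 2020.
Appellate Stay Credit: +387 days → 19 May 2021.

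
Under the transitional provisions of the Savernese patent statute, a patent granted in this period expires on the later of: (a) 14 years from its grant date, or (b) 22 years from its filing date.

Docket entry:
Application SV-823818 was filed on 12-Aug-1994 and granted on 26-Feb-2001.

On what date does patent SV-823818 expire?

(a) grant + 14 years → 26 February 2015.
(b) filing + 22 years → 12 August 2016.
Later of the two: 12 August 2016.

August 12, 2016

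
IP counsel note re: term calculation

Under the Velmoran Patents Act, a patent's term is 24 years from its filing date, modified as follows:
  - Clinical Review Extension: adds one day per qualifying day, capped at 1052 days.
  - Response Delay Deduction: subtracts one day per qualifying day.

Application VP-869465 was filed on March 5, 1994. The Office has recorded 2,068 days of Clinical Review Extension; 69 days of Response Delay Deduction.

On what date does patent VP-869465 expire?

November 12, 2020

Base term: filing date + 24 years → 5 March 2018.
Clinical Review Extension: 2068 days claimed exceeds the 1052-day cap, so +1052 days → 20 January 2021.
Response Delay Deduction: −69 days → 12 November 2020.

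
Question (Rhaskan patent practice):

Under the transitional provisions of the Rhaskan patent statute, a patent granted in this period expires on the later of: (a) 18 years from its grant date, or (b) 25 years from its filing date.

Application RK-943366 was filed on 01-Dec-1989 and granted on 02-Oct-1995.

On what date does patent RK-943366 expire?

(a) grant + 18 years → 2 October 2013.
(b) filing + 25 years → 1 December 2014.
Later of the two: 1 December 2014.

2014-12-01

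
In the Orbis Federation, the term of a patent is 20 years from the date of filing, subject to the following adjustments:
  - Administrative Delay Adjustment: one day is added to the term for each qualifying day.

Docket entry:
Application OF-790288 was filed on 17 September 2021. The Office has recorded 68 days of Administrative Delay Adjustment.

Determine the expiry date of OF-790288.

Base term: filing date + 20 years → 17 September 2041.
Administrative Delay Adjustment: +68 days → 24 November 2041.

2041-11-24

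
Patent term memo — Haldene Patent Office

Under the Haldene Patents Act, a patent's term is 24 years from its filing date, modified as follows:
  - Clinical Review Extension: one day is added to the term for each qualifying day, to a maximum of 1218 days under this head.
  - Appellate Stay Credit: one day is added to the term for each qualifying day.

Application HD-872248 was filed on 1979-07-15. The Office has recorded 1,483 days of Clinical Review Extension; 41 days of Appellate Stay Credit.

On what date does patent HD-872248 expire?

Base term: filing date + 24 years → 15 July 2003.
Clinical Review Extension: 1483 days claimed exceeds the 1218-day cap, so +1218 days → 14 November 2006.
Appellate Stay Credit: +41 days → 25 December 2006.

December 25, 2006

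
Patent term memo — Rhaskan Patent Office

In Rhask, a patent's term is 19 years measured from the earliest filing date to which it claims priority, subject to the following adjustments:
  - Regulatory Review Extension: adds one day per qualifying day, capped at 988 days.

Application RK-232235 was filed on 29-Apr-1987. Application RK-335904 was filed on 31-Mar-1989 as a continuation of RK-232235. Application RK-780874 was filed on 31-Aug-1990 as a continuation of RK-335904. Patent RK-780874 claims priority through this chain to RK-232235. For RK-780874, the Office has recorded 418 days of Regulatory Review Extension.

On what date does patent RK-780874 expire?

Earliest priority filing: 29 April 1987.
Base term: 29 April 1987 + 19 years → 29 April 2006.
Regulatory Review Extension: 418 days (within the 988-day cap) → +418 days → 21 June 2007.

2007-06-21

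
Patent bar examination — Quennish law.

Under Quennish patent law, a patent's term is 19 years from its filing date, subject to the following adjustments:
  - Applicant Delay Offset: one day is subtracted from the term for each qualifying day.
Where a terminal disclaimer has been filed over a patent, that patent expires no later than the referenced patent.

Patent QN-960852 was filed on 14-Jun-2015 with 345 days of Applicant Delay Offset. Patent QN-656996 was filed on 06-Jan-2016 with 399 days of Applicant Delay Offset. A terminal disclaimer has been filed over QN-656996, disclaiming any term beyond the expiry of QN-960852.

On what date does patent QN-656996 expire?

Natural term of QN-656996:
  Base: filing + 19 years → 6 January 2035.
  Applicant Delay Offset: −399 days → 3 December 2033.
Expiry of referenced patent QN-960852:
  Base: filing + 19 years → 14 June 2034.
  Applicant Delay Offset: −345 days → 4 July 2033.
Terminal disclaimer: QN-656996 expires on the earlier of 3 December 2033 and 4 July 2033.

2033-07-04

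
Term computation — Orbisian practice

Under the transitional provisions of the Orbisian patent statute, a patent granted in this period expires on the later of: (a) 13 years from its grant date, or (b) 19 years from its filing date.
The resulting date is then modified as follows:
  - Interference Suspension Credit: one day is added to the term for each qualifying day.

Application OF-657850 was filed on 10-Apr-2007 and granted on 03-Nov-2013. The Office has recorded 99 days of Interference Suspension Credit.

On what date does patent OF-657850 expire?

February 10, 2027

(a) grant + 13 years → 3 November 2026.
(b) filing + 19 years → 10 April 2026.
Later of the two: 3 November 2026.
Interference Suspension Credit: +99 days → 10 February 2027.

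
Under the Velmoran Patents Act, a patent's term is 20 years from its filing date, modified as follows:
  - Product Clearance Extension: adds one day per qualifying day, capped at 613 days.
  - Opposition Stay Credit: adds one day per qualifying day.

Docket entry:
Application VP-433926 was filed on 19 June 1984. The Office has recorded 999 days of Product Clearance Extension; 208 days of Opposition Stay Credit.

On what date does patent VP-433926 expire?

Base term: filing date + 20 years → 19 June 2004.
Product Clearance Extension: 999 days claimed exceeds the 613-day cap, so +613 days → 22 February 2006.
Opposition Stay Credit: +208 days → 18 September 2006.

2006-09-18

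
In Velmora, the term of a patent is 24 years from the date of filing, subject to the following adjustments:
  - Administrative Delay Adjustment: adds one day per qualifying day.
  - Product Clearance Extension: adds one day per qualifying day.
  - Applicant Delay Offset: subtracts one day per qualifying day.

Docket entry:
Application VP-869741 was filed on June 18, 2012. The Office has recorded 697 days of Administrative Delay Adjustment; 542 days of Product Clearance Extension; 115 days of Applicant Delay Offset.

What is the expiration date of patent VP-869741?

Base term: filing date + 24 years → 18 June 2036.
Administrative Delay Adjustment: +697 days → 16 May 2038.
Product Clearance Extension: +542 days → 9 November 2039.
Applicant Delay Offset: −115 days → 17 July 2039.

July 17, 2039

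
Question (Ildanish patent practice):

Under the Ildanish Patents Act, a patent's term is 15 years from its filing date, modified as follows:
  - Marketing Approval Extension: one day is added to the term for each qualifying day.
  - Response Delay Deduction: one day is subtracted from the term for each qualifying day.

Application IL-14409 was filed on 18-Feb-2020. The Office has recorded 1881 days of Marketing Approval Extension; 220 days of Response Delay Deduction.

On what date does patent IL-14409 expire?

2039-09-06

Base term: filing date + 15 years → 18 February 2035.
Marketing Approval Extension: +1881 days → 13 April 2040.
Response Delay Deduction: −220 days → 6 September 2039.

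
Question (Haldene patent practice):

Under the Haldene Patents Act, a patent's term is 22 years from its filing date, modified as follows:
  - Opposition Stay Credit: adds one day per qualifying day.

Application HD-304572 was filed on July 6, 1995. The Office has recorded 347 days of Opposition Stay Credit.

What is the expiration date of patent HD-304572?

Base term: filing date + 22 years → 6 July 2017.
Opposition Stay Credit: +347 days → 18 June 2018.

June 18, 2018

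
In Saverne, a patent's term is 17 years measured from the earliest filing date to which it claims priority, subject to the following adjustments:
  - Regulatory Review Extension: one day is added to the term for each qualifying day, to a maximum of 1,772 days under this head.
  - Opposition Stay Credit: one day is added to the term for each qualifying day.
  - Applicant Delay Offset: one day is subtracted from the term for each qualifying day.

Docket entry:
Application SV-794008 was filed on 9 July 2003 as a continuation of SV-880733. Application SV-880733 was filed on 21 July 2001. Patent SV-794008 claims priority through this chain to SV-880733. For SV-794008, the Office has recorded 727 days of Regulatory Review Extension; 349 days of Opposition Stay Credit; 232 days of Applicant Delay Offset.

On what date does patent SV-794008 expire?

2020-11-11

Earliest priority filing: 21 July 2001.
Base term: 21 July 2001 + 17 years → 21 July 2018.
Regulatory Review Extension: 727 days (within the 1772-day cap) → +727 days → 17 July 2020.
Opposition Stay Credit: +349 days → 1 July 2021.
Applicant Delay Offset: −232 days → 11 November 2020.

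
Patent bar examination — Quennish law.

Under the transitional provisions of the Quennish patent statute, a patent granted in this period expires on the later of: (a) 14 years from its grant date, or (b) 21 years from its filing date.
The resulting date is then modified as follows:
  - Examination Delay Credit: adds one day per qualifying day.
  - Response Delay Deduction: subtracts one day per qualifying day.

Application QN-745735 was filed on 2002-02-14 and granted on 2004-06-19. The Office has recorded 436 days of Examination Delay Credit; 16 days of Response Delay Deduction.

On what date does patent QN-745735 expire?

2024-04-09

(a) grant + 14 years → 19 June 2018.
(b) filing + 21 years → 14 February 2023.
Later of the two: 14 February 2023.
Examination Delay Credit: +436 days → 25 April 2024.
Response Delay Deduction: −16 days → 9 April 2024.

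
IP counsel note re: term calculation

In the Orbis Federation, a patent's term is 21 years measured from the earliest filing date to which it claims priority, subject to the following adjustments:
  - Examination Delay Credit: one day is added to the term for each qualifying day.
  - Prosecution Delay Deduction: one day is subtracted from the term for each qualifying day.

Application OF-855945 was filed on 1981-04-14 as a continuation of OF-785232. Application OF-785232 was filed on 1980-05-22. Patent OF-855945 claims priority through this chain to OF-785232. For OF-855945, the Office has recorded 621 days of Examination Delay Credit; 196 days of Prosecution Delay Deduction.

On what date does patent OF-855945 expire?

Earliest priority filing: 22 May 1980.
Base term: 22 May 1980 + 21 years → 22 May 2001.
Examination Delay Credit: +621 days → 2 February 2003.
Prosecution Delay Deduction: −196 days → 21 July 2002.

2002-07-21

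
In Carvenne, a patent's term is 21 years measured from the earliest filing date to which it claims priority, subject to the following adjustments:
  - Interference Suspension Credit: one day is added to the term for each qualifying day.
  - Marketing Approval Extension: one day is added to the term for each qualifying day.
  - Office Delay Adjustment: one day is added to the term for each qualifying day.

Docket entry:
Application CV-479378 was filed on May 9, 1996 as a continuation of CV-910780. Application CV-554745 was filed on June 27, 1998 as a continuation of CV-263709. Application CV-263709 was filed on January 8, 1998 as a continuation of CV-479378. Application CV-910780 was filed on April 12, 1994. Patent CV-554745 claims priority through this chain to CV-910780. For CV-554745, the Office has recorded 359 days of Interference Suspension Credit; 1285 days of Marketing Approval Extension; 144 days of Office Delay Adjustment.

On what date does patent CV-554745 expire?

2020-03-04

Earliest priority filing: 12 April 1994.
Base term: 12 April 1994 + 21 years → 12 April 2015.
Interference Suspension Credit: +359 days → 5 April 2016.
Marketing Approval Extension: +1285 days → 12 October 2019.
Office Delay Adjustment: +144 days → 4 March 2020.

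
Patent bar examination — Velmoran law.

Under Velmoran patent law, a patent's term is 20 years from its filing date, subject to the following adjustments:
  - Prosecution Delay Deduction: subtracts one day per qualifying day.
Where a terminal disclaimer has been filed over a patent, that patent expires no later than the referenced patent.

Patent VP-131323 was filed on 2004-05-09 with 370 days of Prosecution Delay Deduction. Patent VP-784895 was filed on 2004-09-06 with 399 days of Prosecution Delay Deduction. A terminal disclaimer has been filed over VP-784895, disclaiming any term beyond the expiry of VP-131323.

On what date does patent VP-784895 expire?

2023-05-05

Natural term of VP-784895:
  Base: filing + 20 years → 6 September 2024.
  Prosecution Delay Deduction: −399 days → 4 August 2023.
Expiry of referenced patent VP-131323:
  Base: filing + 20 years → 9 May 2024.
  Prosecution Delay Deduction: −370 days → 5 May 2023.
Terminal disclaimer: VP-784895 expires on the earlier of 4 August 2023 and 5 May 2023.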